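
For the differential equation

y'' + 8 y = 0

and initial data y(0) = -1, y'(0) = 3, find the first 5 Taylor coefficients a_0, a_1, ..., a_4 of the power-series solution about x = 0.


Ansatz: y(x) = sum_{n>=0} a_n x^n, so y'(x) = sum_{n>=1} n a_n x^(n-1) and y''(x) = sum_{n>=2} n(n-1) a_n x^(n-2).
Substitute into P(x) y'' + Q(x) y' + R(x) y = 0 with P(x) = 1, Q(x) = 0, R(x) = 8, and match powers of x.
Initial conditions: a_0 = -1, a_1 = 3.
Setting the coefficient of each power of x to zero and solving order by order (substituting the coefficients already found):
  x^0: 2 a_2 + 8 a_0 = 0  ->  2 a_2 = -8 a_0 = 8  ->  a_2 = 4
  x^1: 6 a_3 + 8 a_1 = 0  ->  6 a_3 = -8 a_1 = -24  ->  a_3 = -4
  x^2: 12 a_4 + 8 a_2 = 0  ->  12 a_4 = -8 a_2 = -32  ->  a_4 = -8/3
Truncated series: y(x) = -1 + 3 x + 4 x^2 - 4 x^3 - (8/3) x^4 + O(x^5).

a_0 = -1; a_1 = 3; a_2 = 4; a_3 = -4; a_4 = -8/3


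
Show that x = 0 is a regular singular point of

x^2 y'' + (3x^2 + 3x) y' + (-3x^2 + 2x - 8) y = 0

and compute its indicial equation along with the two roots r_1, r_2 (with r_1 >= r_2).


Divide by x^2 to reach normal form y'' + P_1(x) y' + P_2(x) y = 0 with P_1(x) = 3 + 3/x and P_2(x) = -3 + 2/x - 8/x^2.
x = 0 is a singular point because the y'-coefficient 3 + 3/x has a pole at x = 0 and the y-coefficient -3 + 2/x - 8/x^2 has a pole at x = 0.
It is a regular singular point because x P_1(x) = p(x) = 3x + 3 and x^2 P_2(x) = q(x) = -3x^2 + 2x - 8 are polynomials, hence analytic at x = 0.
p(0) = 3,  q(0) = -8.
Indicial equation: r(r-1) + p(0) r + q(0) = 0, i.e. r^2 + (p(0) - 1) r + q(0) = 0, i.e. r^2 + 2 r - 8 = 0.
Discriminant: (2)^2 - 4(-8) = 36, so r = (-2 ± 6)/2.
Solving: r_1 = 2, r_2 = -4.

indicial: r^2 + 2 r - 8 = 0; roots r_1 = 2, r_2 = -4


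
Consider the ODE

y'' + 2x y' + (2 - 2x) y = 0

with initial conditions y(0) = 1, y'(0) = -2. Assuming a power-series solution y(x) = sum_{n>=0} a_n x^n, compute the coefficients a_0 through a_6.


Ansatz: y(x) = sum_{n>=0} a_n x^n, so y'(x) = sum_{n>=1} n a_n x^(n-1) and y''(x) = sum_{n>=2} n(n-1) a_n x^(n-2).
Substitute into P(x) y'' + Q(x) y' + R(x) y = 0 with P(x) = 1, Q(x) = 2x, R(x) = 2 - 2x, and match powers of x.
Initial conditions: a_0 = 1, a_1 = -2.
Setting the coefficient of each power of x to zero and solving order by order (substituting the coefficients already found):
  x^0: 2 a_2 + 2 a_0 = 0  ->  2 a_2 = -2 a_0 = -2  ->  a_2 = -1
  x^1: 6 a_3 + 4 a_1 - 2 a_0 = 0  ->  6 a_3 = -4 a_1 + 2 a_0 = 10  ->  a_3 = 5/3
  x^2: 12 a_4 + 6 a_2 - 2 a_1 = 0  ->  12 a_4 = -6 a_2 + 2 a_1 = 2  ->  a_4 = 1/6
  x^3: 20 a_5 + 8 a_3 - 2 a_2 = 0  ->  20 a_5 = -8 a_3 + 2 a_2 = -46/3  ->  a_5 = -23/30
  x^4: 30 a_6 + 10 a_4 - 2 a_3 = 0  ->  30 a_6 = -10 a_4 + 2 a_3 = 5/3  ->  a_6 = 1/18
Truncated series: y(x) = 1 - 2 x - x^2 + (5/3) x^3 + (1/6) x^4 - (23/30) x^5 + (1/18) x^6 + O(x^7).

a_0 = 1; a_1 = -2; a_2 = -1; a_3 = 5/3; a_4 = 1/6; a_5 = -23/30; a_6 = 1/18


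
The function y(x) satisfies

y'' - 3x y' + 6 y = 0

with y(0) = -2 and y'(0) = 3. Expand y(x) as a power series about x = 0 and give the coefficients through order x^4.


Ansatz: y(x) = sum_{n>=0} a_n x^n, so y'(x) = sum_{n>=1} n a_n x^(n-1) and y''(x) = sum_{n>=2} n(n-1) a_n x^(n-2).
Substitute into P(x) y'' + Q(x) y' + R(x) y = 0 with P(x) = 1, Q(x) = -3x, R(x) = 6, and match powers of x.
Initial conditions: a_0 = -2, a_1 = 3.
Setting the coefficient of each power of x to zero and solving order by order (substituting the coefficients already found):
  x^0: 2 a_2 + 6 a_0 = 0  ->  2 a_2 = -6 a_0 = 12  ->  a_2 = 6
  x^1: 6 a_3 + 3 a_1 = 0  ->  6 a_3 = -3 a_1 = -9  ->  a_3 = -3/2
  x^2: 12 a_4 = 0  ->  a_4 = 0
Truncated series: y(x) = -2 + 3 x + 6 x^2 - (3/2) x^3 + O(x^5).

a_0 = -2; a_1 = 3; a_2 = 6; a_3 = -3/2; a_4 = 0


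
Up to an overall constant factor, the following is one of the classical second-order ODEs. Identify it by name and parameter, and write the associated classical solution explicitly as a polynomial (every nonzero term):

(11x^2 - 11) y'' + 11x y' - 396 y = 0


All three coefficients share the factor -11; dividing through by -11 gives  (1 - x^2) y'' - x y' + 36 y = 0.
This matches the Chebyshev equation (1 - x^2) y'' - x y' + n^2 y = 0 (note the -x y' term, not -2x y') with n^2 = 36, so n = 6; the polynomial solution is T_6(x).
With y = sum_k a_k x^k, matching x^k gives (k+2)(k+1) a_{k+2} = (k^2 - n^2) a_k = (k - 6)(k + 6) a_k. The right side vanishes at k = 6, so the series with the parity of 6 terminates at degree 6.
Standard normalization: leading coefficient of T_n is 2^(n-1), so a_6 = 2^5 = 32. Work downward with a_k = (k+1)(k+2) a_{k+2} / ((k - 6)(k + 6)):
  a_4 = (5)(6)(32) / ((4 - 6)(4 + 6)) = 960/(-20) = -48
  a_2 = (3)(4)(-48) / ((2 - 6)(2 + 6)) = -576/(-32) = 18
  a_0 = (1)(2)(18) / ((0 - 6)(0 + 6)) = 36/(-36) = -1
Hence T_6(x) = 32 x^6 - 48 x^4 + 18 x^2 - 1.

T_6(x); series = 32 x^6 - 48 x^4 + 18 x^2 - 1


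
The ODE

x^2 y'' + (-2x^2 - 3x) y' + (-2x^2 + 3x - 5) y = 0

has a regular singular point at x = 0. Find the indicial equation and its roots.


Divide by x^2 to reach normal form y'' + P_1(x) y' + P_2(x) y = 0 with P_1(x) = -2 - 3/x and P_2(x) = -2 + 3/x - 5/x^2.
x = 0 is a singular point because the y'-coefficient -2 - 3/x has a pole at x = 0 and the y-coefficient -2 + 3/x - 5/x^2 has a pole at x = 0.
It is a regular singular point because x P_1(x) = p(x) = -2x - 3 and x^2 P_2(x) = q(x) = -2x^2 + 3x - 5 are polynomials, hence analytic at x = 0.
p(0) = -3,  q(0) = -5.
Indicial equation: r(r-1) + p(0) r + q(0) = 0, i.e. r^2 + (p(0) - 1) r + q(0) = 0, i.e. r^2 - 4 r - 5 = 0.
Discriminant: (-4)^2 - 4(-5) = 36, so r = (4 ± 6)/2.
Solving: r_1 = 5, r_2 = -1.

indicial: r^2 - 4 r - 5 = 0; roots r_1 = 5, r_2 = -1


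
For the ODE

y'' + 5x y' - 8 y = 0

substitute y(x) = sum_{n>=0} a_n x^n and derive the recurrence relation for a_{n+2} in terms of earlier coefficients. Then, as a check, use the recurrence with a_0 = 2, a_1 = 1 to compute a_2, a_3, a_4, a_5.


Substitute y = sum_n a_n x^n.
y''(x) has coefficient (n+2)(n+1) a_{n+2} at x^n;
5 x y'(x) has coefficient 5 n a_n at x^n (shift);
-8 y(x) has coefficient -8 a_n at x^n.
Matching x^n: (n+2)(n+1) a_{n+2} + (5n - 8) a_n = 0.
Thus a_{n+2} = (-5n + 8) / ((n+1)(n+2)) * a_n.

Check with a_0 = 2, a_1 = 1 (apply the recurrence for n = 0, 1, 2, 3): a_0 = 2, a_1 = 1, a_2 = 8, a_3 = 1/2, a_4 = -4/3, a_5 = -7/40.

a_(n+2) = (-5n + 8) / ((n+1)(n+2)) * a_n; check: a_0 = 2, a_1 = 1, a_2 = 8, a_3 = 1/2, a_4 = -4/3, a_5 = -7/40


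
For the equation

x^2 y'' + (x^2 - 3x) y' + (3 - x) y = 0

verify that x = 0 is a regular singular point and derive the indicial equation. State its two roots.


Divide by x^2 to reach normal form y'' + P_1(x) y' + P_2(x) y = 0 with P_1(x) = 1 - 3/x and P_2(x) = -1/x + 3/x^2.
x = 0 is a singular point because the y'-coefficient 1 - 3/x has a pole at x = 0 and the y-coefficient -1/x + 3/x^2 has a pole at x = 0.
It is a regular singular point because x P_1(x) = p(x) = x - 3 and x^2 P_2(x) = q(x) = 3 - x are polynomials, hence analytic at x = 0.
p(0) = -3,  q(0) = 3.
Indicial equation: r(r-1) + p(0) r + q(0) = 0, i.e. r^2 + (p(0) - 1) r + q(0) = 0, i.e. r^2 - 4 r + 3 = 0.
Discriminant: (-4)^2 - 4(3) = 4, so r = (4 ± 2)/2.
Solving: r_1 = 3, r_2 = 1.

indicial: r^2 - 4 r + 3 = 0; roots r_1 = 3, r_2 = 1


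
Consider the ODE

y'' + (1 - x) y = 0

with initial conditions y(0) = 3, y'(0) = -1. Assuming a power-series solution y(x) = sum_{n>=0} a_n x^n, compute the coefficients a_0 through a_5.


Ansatz: y(x) = sum_{n>=0} a_n x^n, so y'(x) = sum_{n>=1} n a_n x^(n-1) and y''(x) = sum_{n>=2} n(n-1) a_n x^(n-2).
Substitute into P(x) y'' + Q(x) y' + R(x) y = 0 with P(x) = 1, Q(x) = 0, R(x) = 1 - x, and match powers of x.
Initial conditions: a_0 = 3, a_1 = -1.
Setting the coefficient of each power of x to zero and solving order by order (substituting the coefficients already found):
  x^0: 2 a_2 + a_0 = 0  ->  2 a_2 = -a_0 = -3  ->  a_2 = -3/2
  x^1: 6 a_3 + a_1 - a_0 = 0  ->  6 a_3 = -a_1 + a_0 = 4  ->  a_3 = 2/3
  x^2: 12 a_4 + a_2 - a_1 = 0  ->  12 a_4 = -a_2 + a_1 = 1/2  ->  a_4 = 1/24
  x^3: 20 a_5 + a_3 - a_2 = 0  ->  20 a_5 = -a_3 + a_2 = -13/6  ->  a_5 = -13/120
Truncated series: y(x) = 3 - x - (3/2) x^2 + (2/3) x^3 + (1/24) x^4 - (13/120) x^5 + O(x^6).

a_0 = 3; a_1 = -1; a_2 = -3/2; a_3 = 2/3; a_4 = 1/24; a_5 = -13/120


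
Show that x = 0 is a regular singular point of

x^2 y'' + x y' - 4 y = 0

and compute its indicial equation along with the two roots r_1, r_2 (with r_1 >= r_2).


Divide by x^2 to reach normal form y'' + P_1(x) y' + P_2(x) y = 0 with P_1(x) = 1/x and P_2(x) = -4/x^2.
x = 0 is a singular point because the y'-coefficient 1/x has a pole at x = 0 and the y-coefficient -4/x^2 has a pole at x = 0.
It is a regular singular point because x P_1(x) = p(x) = 1 and x^2 P_2(x) = q(x) = -4 are polynomials, hence analytic at x = 0.
p(0) = 1,  q(0) = -4.
Indicial equation: r(r-1) + p(0) r + q(0) = 0, i.e. r^2 + (p(0) - 1) r + q(0) = 0, i.e. r^2 - 4 = 0.
Discriminant: (0)^2 - 4(-4) = 16, so r = (0 ± 4)/2.
Solving: r_1 = 2, r_2 = -2.

indicial: r^2 - 4 = 0; roots r_1 = 2, r_2 = -2


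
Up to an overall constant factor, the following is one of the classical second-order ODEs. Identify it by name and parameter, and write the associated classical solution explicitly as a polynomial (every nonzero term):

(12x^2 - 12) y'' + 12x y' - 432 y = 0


All three coefficients share the factor -12; dividing through by -12 gives  (1 - x^2) y'' - x y' + 36 y = 0.
This matches the Chebyshev equation (1 - x^2) y'' - x y' + n^2 y = 0 (note the -x y' term, not -2x y') with n^2 = 36, so n = 6; the polynomial solution is T_6(x).
With y = sum_k a_k x^k, matching x^k gives (k+2)(k+1) a_{k+2} = (k^2 - n^2) a_k = (k - 6)(k + 6) a_k. The right side vanishes at k = 6, so the series with the parity of 6 terminates at degree 6.
Standard normalization: leading coefficient of T_n is 2^(n-1), so a_6 = 2^5 = 32. Work downward with a_k = (k+1)(k+2) a_{k+2} / ((k - 6)(k + 6)):
  a_4 = (5)(6)(32) / ((4 - 6)(4 + 6)) = 960/(-20) = -48
  a_2 = (3)(4)(-48) / ((2 - 6)(2 + 6)) = -576/(-32) = 18
  a_0 = (1)(2)(18) / ((0 - 6)(0 + 6)) = 36/(-36) = -1
Hence T_6(x) = 32 x^6 - 48 x^4 + 18 x^2 - 1.

T_6(x); series = 32 x^6 - 48 x^4 + 18 x^2 - 1


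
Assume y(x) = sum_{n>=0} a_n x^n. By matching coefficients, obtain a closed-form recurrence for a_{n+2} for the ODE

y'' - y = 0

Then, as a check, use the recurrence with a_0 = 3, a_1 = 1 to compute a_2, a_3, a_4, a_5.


Substitute y = sum_n a_n x^n into y'' + (const) y = 0.
y''(x) = sum_{n>=0} (n+2)(n+1) a_{n+2} x^n.
The ODE becomes sum_n [(n+2)(n+1) a_{n+2} - 1 a_n] x^n = 0.
Setting each coefficient to zero gives the recurrence:
  (n+2)(n+1) a_{n+2} - 1 a_n = 0,
  a_{n+2} = 1 / ((n+1)(n+2)) a_n.

Check with a_0 = 3, a_1 = 1 (apply the recurrence for n = 0, 1, 2, 3): a_0 = 3, a_1 = 1, a_2 = 3/2, a_3 = 1/6, a_4 = 1/8, a_5 = 1/120.

a_{n+2} = 1/((n+1)(n+2)) * a_n; check: a_0 = 3, a_1 = 1, a_2 = 3/2, a_3 = 1/6, a_4 = 1/8, a_5 = 1/120


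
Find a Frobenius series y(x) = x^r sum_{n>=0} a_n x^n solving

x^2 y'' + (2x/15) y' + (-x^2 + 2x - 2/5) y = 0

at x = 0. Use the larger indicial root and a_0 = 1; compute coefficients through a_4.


Write in Frobenius form y'' + (p(x)/x) y' + (q(x)/x^2) y = 0:
  p(x) = 2/15,  q(x) = -x^2 + 2x - 2/5.
Indicial equation: r(r-1) + (2/15) r + (-2/5) = 0 -> roots r_1 = 6/5, r_2 = -1/3.
Take r = r_1 = 6/5. Let y(x) = x^r sum_{n>=0} a_n x^n with a_0 = 1.
Substitute y = x^r sum a_n x^n and match x^{r+n}. The recurrence is
  D(n) a_n + 2 a_{n-1} - 1 a_{n-2} = 0,  where D(n) = (r+n)(r+n-1) + (2/15)(r+n) + (-2/5).
  a_n = [-2 a_{n-1} + 1 a_{n-2}] / D(n).
Since the indicial polynomial factors as (r - r_1)(r - r_2), D(n) = (r_1 + n - r_1)(r_1 + n - r_2) = n(n + 23/15).
Evaluating step by step (a_0 = 1):
  n = 1: D(1) = 1(1 + 23/15) = 38/15; numerator = -2(1) = -2; a_1 = (-2)/(38/15) = -15/19
  n = 2: D(2) = 2(2 + 23/15) = 106/15; numerator = -2(-15/19) + 1(1) = 49/19; a_2 = (49/19)/(106/15) = 735/2014
  n = 3: D(3) = 3(3 + 23/15) = 68/5; numerator = -2(735/2014) + 1(-15/19) = -1530/1007; a_3 = (-1530/1007)/(68/5) = -225/2014
  n = 4: D(4) = 4(4 + 23/15) = 332/15; numerator = -2(-225/2014) + 1(735/2014) = 1185/2014; a_4 = (1185/2014)/(332/15) = 17775/668648

r = 6/5; a_0 = 1; a_1 = -15/19; a_2 = 735/2014; a_3 = -225/2014; a_4 = 17775/668648


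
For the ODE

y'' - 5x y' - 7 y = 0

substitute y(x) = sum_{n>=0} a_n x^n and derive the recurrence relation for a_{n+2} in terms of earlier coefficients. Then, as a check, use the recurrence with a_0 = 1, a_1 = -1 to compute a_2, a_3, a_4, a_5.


Substitute y = sum_n a_n x^n.
y''(x) has coefficient (n+2)(n+1) a_{n+2} at x^n;
-5 x y'(x) has coefficient -5 n a_n at x^n (shift);
-7 y(x) has coefficient -7 a_n at x^n.
Matching x^n: (n+2)(n+1) a_{n+2} + (-5n - 7) a_n = 0.
Thus a_{n+2} = (5n + 7) / ((n+1)(n+2)) * a_n.

Check with a_0 = 1, a_1 = -1 (apply the recurrence for n = 0, 1, 2, 3): a_0 = 1, a_1 = -1, a_2 = 7/2, a_3 = -2, a_4 = 119/24, a_5 = -11/5.

a_(n+2) = (5n + 7) / ((n+1)(n+2)) * a_n; check: a_0 = 1, a_1 = -1, a_2 = 7/2, a_3 = -2, a_4 = 119/24, a_5 = -11/5


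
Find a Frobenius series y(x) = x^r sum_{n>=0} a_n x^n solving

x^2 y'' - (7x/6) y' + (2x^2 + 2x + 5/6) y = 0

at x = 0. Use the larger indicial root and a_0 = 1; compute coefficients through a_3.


Write in Frobenius form y'' + (p(x)/x) y' + (q(x)/x^2) y = 0:
  p(x) = -7/6,  q(x) = 2x^2 + 2x + 5/6.
Indicial equation: r(r-1) + (-7/6) r + (5/6) = 0 -> roots r_1 = 5/3, r_2 = 1/2.
Take r = r_1 = 5/3. Let y(x) = x^r sum_{n>=0} a_n x^n with a_0 = 1.
Substitute y = x^r sum a_n x^n and match x^{r+n}. The recurrence is
  D(n) a_n + 2 a_{n-1} + 2 a_{n-2} = 0,  where D(n) = (r+n)(r+n-1) + (-7/6)(r+n) + (5/6).
  a_n = [-2 a_{n-1} - 2 a_{n-2}] / D(n).
Since the indicial polynomial factors as (r - r_1)(r - r_2), D(n) = (r_1 + n - r_1)(r_1 + n - r_2) = n(n + 7/6).
Evaluating step by step (a_0 = 1):
  n = 1: D(1) = 1(1 + 7/6) = 13/6; numerator = -2(1) = -2; a_1 = (-2)/(13/6) = -12/13
  n = 2: D(2) = 2(2 + 7/6) = 19/3; numerator = -2(-12/13) - 2(1) = -2/13; a_2 = (-2/13)/(19/3) = -6/247
  n = 3: D(3) = 3(3 + 7/6) = 25/2; numerator = -2(-6/247) - 2(-12/13) = 36/19; a_3 = (36/19)/(25/2) = 72/475

r = 5/3; a_0 = 1; a_1 = -12/13; a_2 = -6/247; a_3 = 72/475


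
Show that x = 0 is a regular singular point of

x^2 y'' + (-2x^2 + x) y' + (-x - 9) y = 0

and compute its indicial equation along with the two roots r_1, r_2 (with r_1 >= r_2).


Divide by x^2 to reach normal form y'' + P_1(x) y' + P_2(x) y = 0 with P_1(x) = -2 + 1/x and P_2(x) = -1/x - 9/x^2.
x = 0 is a singular point because the y'-coefficient -2 + 1/x has a pole at x = 0 and the y-coefficient -1/x - 9/x^2 has a pole at x = 0.
It is a regular singular point because x P_1(x) = p(x) = 1 - 2x and x^2 P_2(x) = q(x) = -x - 9 are polynomials, hence analytic at x = 0.
p(0) = 1,  q(0) = -9.
Indicial equation: r(r-1) + p(0) r + q(0) = 0, i.e. r^2 + (p(0) - 1) r + q(0) = 0, i.e. r^2 - 9 = 0.
Discriminant: (0)^2 - 4(-9) = 36, so r = (0 ± 6)/2.
Solving: r_1 = 3, r_2 = -3.

indicial: r^2 - 9 = 0; roots r_1 = 3, r_2 = -3


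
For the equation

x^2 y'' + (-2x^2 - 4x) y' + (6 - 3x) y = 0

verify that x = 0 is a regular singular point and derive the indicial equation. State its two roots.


Divide by x^2 to reach normal form y'' + P_1(x) y' + P_2(x) y = 0 with P_1(x) = -2 - 4/x and P_2(x) = -3/x + 6/x^2.
x = 0 is a singular point because the y'-coefficient -2 - 4/x has a pole at x = 0 and the y-coefficient -3/x + 6/x^2 has a pole at x = 0.
It is a regular singular point because x P_1(x) = p(x) = -2x - 4 and x^2 P_2(x) = q(x) = 6 - 3x are polynomials, hence analytic at x = 0.
p(0) = -4,  q(0) = 6.
Indicial equation: r(r-1) + p(0) r + q(0) = 0, i.e. r^2 + (p(0) - 1) r + q(0) = 0, i.e. r^2 - 5 r + 6 = 0.
Discriminant: (-5)^2 - 4(6) = 1, so r = (5 ± 1)/2.
Solving: r_1 = 3, r_2 = 2.

indicial: r^2 - 5 r + 6 = 0; roots r_1 = 3, r_2 = 2


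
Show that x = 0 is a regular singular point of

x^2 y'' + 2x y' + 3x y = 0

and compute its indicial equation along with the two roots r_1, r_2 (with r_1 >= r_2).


Divide by x^2 to reach normal form y'' + P_1(x) y' + P_2(x) y = 0 with P_1(x) = 2/x and P_2(x) = 3/x.
x = 0 is a singular point because the y'-coefficient 2/x has a pole at x = 0 and the y-coefficient 3/x has a pole at x = 0.
It is a regular singular point because x P_1(x) = p(x) = 2 and x^2 P_2(x) = q(x) = 3x are polynomials, hence analytic at x = 0.
p(0) = 2,  q(0) = 0.
Indicial equation: r(r-1) + p(0) r + q(0) = 0, i.e. r^2 + (p(0) - 1) r + q(0) = 0, i.e. r^2 + 1 r = 0.
Discriminant: (1)^2 - 4(0) = 1, so r = (-1 ± 1)/2.
Solving: r_1 = 0, r_2 = -1.

indicial: r^2 + 1 r = 0; roots r_1 = 0, r_2 = -1


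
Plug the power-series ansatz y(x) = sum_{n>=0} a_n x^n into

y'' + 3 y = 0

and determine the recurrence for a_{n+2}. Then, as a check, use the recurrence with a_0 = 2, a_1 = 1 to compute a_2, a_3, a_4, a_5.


Substitute y = sum_n a_n x^n into y'' + (const) y = 0.
y''(x) = sum_{n>=0} (n+2)(n+1) a_{n+2} x^n.
The ODE becomes sum_n [(n+2)(n+1) a_{n+2} + 3 a_n] x^n = 0.
Setting each coefficient to zero gives the recurrence:
  (n+2)(n+1) a_{n+2} + 3 a_n = 0,
  a_{n+2} = -3 / ((n+1)(n+2)) a_n.

Check with a_0 = 2, a_1 = 1 (apply the recurrence for n = 0, 1, 2, 3): a_0 = 2, a_1 = 1, a_2 = -3, a_3 = -1/2, a_4 = 3/4, a_5 = 3/40.

a_{n+2} = -3/((n+1)(n+2)) * a_n; check: a_0 = 2, a_1 = 1, a_2 = -3, a_3 = -1/2, a_4 = 3/4, a_5 = 3/40


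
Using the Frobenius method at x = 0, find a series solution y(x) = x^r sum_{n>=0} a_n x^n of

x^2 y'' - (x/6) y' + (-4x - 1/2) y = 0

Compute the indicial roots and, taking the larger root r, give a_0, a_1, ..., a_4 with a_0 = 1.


Write in Frobenius form y'' + (p(x)/x) y' + (q(x)/x^2) y = 0:
  p(x) = -1/6,  q(x) = -4x - 1/2.
Indicial equation: r(r-1) + (-1/6) r + (-1/2) = 0 -> roots r_1 = 3/2, r_2 = -1/3.
Take r = r_1 = 3/2. Let y(x) = x^r sum_{n>=0} a_n x^n with a_0 = 1.
Substitute y = x^r sum a_n x^n and match x^{r+n}. The recurrence is
  D(n) a_n - 4 a_{n-1} = 0,  where D(n) = (r+n)(r+n-1) + (-1/6)(r+n) + (-1/2).
  a_n = 4 / D(n) * a_{n-1}.
Since the indicial polynomial factors as (r - r_1)(r - r_2), D(n) = (r_1 + n - r_1)(r_1 + n - r_2) = n(n + 11/6).
Evaluating step by step (a_0 = 1):
  n = 1: D(1) = 1(1 + 11/6) = 17/6; numerator = 4(1) = 4; a_1 = (4)/(17/6) = 24/17
  n = 2: D(2) = 2(2 + 11/6) = 23/3; numerator = 4(24/17) = 96/17; a_2 = (96/17)/(23/3) = 288/391
  n = 3: D(3) = 3(3 + 11/6) = 29/2; numerator = 4(288/391) = 1152/391; a_3 = (1152/391)/(29/2) = 2304/11339
  n = 4: D(4) = 4(4 + 11/6) = 70/3; numerator = 4(2304/11339) = 9216/11339; a_4 = (9216/11339)/(70/3) = 13824/396865

r = 3/2; a_0 = 1; a_1 = 24/17; a_2 = 288/391; a_3 = 2304/11339; a_4 = 13824/396865


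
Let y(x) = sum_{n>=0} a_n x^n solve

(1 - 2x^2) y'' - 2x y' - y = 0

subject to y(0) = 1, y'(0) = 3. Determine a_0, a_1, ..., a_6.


Ansatz: y(x) = sum_{n>=0} a_n x^n, so y'(x) = sum_{n>=1} n a_n x^(n-1) and y''(x) = sum_{n>=2} n(n-1) a_n x^(n-2).
Substitute into P(x) y'' + Q(x) y' + R(x) y = 0 with P(x) = 1 - 2x^2, Q(x) = -2x, R(x) = -1, and match powers of x.
Initial conditions: a_0 = 1, a_1 = 3.
Setting the coefficient of each power of x to zero and solving order by order (substituting the coefficients already found):
  x^0: 2 a_2 - a_0 = 0  ->  2 a_2 = a_0 = 1  ->  a_2 = 1/2
  x^1: 6 a_3 - 3 a_1 = 0  ->  6 a_3 = 3 a_1 = 9  ->  a_3 = 3/2
  x^2: 12 a_4 - 9 a_2 = 0  ->  12 a_4 = 9 a_2 = 9/2  ->  a_4 = 3/8
  x^3: 20 a_5 - 19 a_3 = 0  ->  20 a_5 = 19 a_3 = 57/2  ->  a_5 = 57/40
  x^4: 30 a_6 - 33 a_4 = 0  ->  30 a_6 = 33 a_4 = 99/8  ->  a_6 = 33/80
Truncated series: y(x) = 1 + 3 x + (1/2) x^2 + (3/2) x^3 + (3/8) x^4 + (57/40) x^5 + (33/80) x^6 + O(x^7).

a_0 = 1; a_1 = 3; a_2 = 1/2; a_3 = 3/2; a_4 = 3/8; a_5 = 57/40; a_6 = 33/80


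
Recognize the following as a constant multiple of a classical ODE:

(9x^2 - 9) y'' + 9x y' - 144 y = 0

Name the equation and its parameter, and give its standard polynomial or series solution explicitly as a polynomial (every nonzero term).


All three coefficients share the factor -9; dividing through by -9 gives  (1 - x^2) y'' - x y' + 16 y = 0.
This matches the Chebyshev equation (1 - x^2) y'' - x y' + n^2 y = 0 (note the -x y' term, not -2x y') with n^2 = 16, so n = 4; the polynomial solution is T_4(x).
With y = sum_k a_k x^k, matching x^k gives (k+2)(k+1) a_{k+2} = (k^2 - n^2) a_k = (k - 4)(k + 4) a_k. The right side vanishes at k = 4, so the series with the parity of 4 terminates at degree 4.
Standard normalization: leading coefficient of T_n is 2^(n-1), so a_4 = 2^3 = 8. Work downward with a_k = (k+1)(k+2) a_{k+2} / ((k - 4)(k + 4)):
  a_2 = (3)(4)(8) / ((2 - 4)(2 + 4)) = 96/(-12) = -8
  a_0 = (1)(2)(-8) / ((0 - 4)(0 + 4)) = -16/(-16) = 1
Hence T_4(x) = 8 x^4 - 8 x^2 + 1.

T_4(x); series = 8 x^4 - 8 x^2 + 1


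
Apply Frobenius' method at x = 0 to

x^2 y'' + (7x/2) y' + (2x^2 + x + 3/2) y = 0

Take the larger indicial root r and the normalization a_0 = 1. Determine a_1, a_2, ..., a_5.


Write in Frobenius form y'' + (p(x)/x) y' + (q(x)/x^2) y = 0:
  p(x) = 7/2,  q(x) = 2x^2 + x + 3/2.
Indicial equation: r(r-1) + (7/2) r + (3/2) = 0 -> roots r_1 = -1, r_2 = -3/2.
Take r = r_1 = -1. Let y(x) = x^r sum_{n>=0} a_n x^n with a_0 = 1.
Substitute y = x^r sum a_n x^n and match x^{r+n}. The recurrence is
  D(n) a_n + 1 a_{n-1} + 2 a_{n-2} = 0,  where D(n) = (r+n)(r+n-1) + (7/2)(r+n) + (3/2).
  a_n = [-1 a_{n-1} - 2 a_{n-2}] / D(n).
Since the indicial polynomial factors as (r - r_1)(r - r_2), D(n) = (r_1 + n - r_1)(r_1 + n - r_2) = n(n + 1/2).
Evaluating step by step (a_0 = 1):
  n = 1: D(1) = 1(1 + 1/2) = 3/2; numerator = -1(1) = -1; a_1 = (-1)/(3/2) = -2/3
  n = 2: D(2) = 2(2 + 1/2) = 5; numerator = -1(-2/3) - 2(1) = -4/3; a_2 = (-4/3)/(5) = -4/15
  n = 3: D(3) = 3(3 + 1/2) = 21/2; numerator = -1(-4/15) - 2(-2/3) = 8/5; a_3 = (8/5)/(21/2) = 16/105
  n = 4: D(4) = 4(4 + 1/2) = 18; numerator = -1(16/105) - 2(-4/15) = 8/21; a_4 = (8/21)/(18) = 4/189
  n = 5: D(5) = 5(5 + 1/2) = 55/2; numerator = -1(4/189) - 2(16/105) = -44/135; a_5 = (-44/135)/(55/2) = -8/675

r = -1; a_0 = 1; a_1 = -2/3; a_2 = -4/15; a_3 = 16/105; a_4 = 4/189; a_5 = -8/675


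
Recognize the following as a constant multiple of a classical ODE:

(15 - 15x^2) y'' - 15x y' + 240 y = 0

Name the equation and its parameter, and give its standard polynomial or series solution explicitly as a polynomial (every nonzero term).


All three coefficients share the factor 15; dividing through by 15 gives  (1 - x^2) y'' - x y' + 16 y = 0.
This matches the Chebyshev equation (1 - x^2) y'' - x y' + n^2 y = 0 (note the -x y' term, not -2x y') with n^2 = 16, so n = 4; the polynomial solution is T_4(x).
With y = sum_k a_k x^k, matching x^k gives (k+2)(k+1) a_{k+2} = (k^2 - n^2) a_k = (k - 4)(k + 4) a_k. The right side vanishes at k = 4, so the series with the parity of 4 terminates at degree 4.
Standard normalization: leading coefficient of T_n is 2^(n-1), so a_4 = 2^3 = 8. Work downward with a_k = (k+1)(k+2) a_{k+2} / ((k - 4)(k + 4)):
  a_2 = (3)(4)(8) / ((2 - 4)(2 + 4)) = 96/(-12) = -8
  a_0 = (1)(2)(-8) / ((0 - 4)(0 + 4)) = -16/(-16) = 1
Hence T_4(x) = 8 x^4 - 8 x^2 + 1.

T_4(x); series = 8 x^4 - 8 x^2 + 1


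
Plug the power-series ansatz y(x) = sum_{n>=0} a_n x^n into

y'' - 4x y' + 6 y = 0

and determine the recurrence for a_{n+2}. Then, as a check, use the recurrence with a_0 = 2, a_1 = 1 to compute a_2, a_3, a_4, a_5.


Substitute y = sum_n a_n x^n.
y''(x) has coefficient (n+2)(n+1) a_{n+2} at x^n;
-4 x y'(x) has coefficient -4 n a_n at x^n (shift);
6 y(x) has coefficient 6 a_n at x^n.
Matching x^n: (n+2)(n+1) a_{n+2} + (-4n + 6) a_n = 0.
Thus a_{n+2} = (4n - 6) / ((n+1)(n+2)) * a_n.

Check with a_0 = 2, a_1 = 1 (apply the recurrence for n = 0, 1, 2, 3): a_0 = 2, a_1 = 1, a_2 = -6, a_3 = -1/3, a_4 = -1, a_5 = -1/10.

a_(n+2) = (4n - 6) / ((n+1)(n+2)) * a_n; check: a_0 = 2, a_1 = 1, a_2 = -6, a_3 = -1/3, a_4 = -1, a_5 = -1/10


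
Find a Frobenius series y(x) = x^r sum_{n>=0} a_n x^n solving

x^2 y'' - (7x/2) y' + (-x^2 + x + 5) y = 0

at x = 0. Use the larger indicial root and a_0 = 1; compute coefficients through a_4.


Write in Frobenius form y'' + (p(x)/x) y' + (q(x)/x^2) y = 0:
  p(x) = -7/2,  q(x) = -x^2 + x + 5.
Indicial equation: r(r-1) + (-7/2) r + (5) = 0 -> roots r_1 = 5/2, r_2 = 2.
Take r = r_1 = 5/2. Let y(x) = x^r sum_{n>=0} a_n x^n with a_0 = 1.
Substitute y = x^r sum a_n x^n and match x^{r+n}. The recurrence is
  D(n) a_n + 1 a_{n-1} - 1 a_{n-2} = 0,  where D(n) = (r+n)(r+n-1) + (-7/2)(r+n) + (5).
  a_n = [-1 a_{n-1} + 1 a_{n-2}] / D(n).
Since the indicial polynomial factors as (r - r_1)(r - r_2), D(n) = (r_1 + n - r_1)(r_1 + n - r_2) = n(n + 1/2).
Evaluating step by step (a_0 = 1):
  n = 1: D(1) = 1(1 + 1/2) = 3/2; numerator = -1(1) = -1; a_1 = (-1)/(3/2) = -2/3
  n = 2: D(2) = 2(2 + 1/2) = 5; numerator = -1(-2/3) + 1(1) = 5/3; a_2 = (5/3)/(5) = 1/3
  n = 3: D(3) = 3(3 + 1/2) = 21/2; numerator = -1(1/3) + 1(-2/3) = -1; a_3 = (-1)/(21/2) = -2/21
  n = 4: D(4) = 4(4 + 1/2) = 18; numerator = -1(-2/21) + 1(1/3) = 3/7; a_4 = (3/7)/(18) = 1/42

r = 5/2; a_0 = 1; a_1 = -2/3; a_2 = 1/3; a_3 = -2/21; a_4 = 1/42


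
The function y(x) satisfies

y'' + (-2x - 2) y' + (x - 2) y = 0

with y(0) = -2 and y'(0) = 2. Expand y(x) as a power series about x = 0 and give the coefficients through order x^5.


Ansatz: y(x) = sum_{n>=0} a_n x^n, so y'(x) = sum_{n>=1} n a_n x^(n-1) and y''(x) = sum_{n>=2} n(n-1) a_n x^(n-2).
Substitute into P(x) y'' + Q(x) y' + R(x) y = 0 with P(x) = 1, Q(x) = -2x - 2, R(x) = x - 2, and match powers of x.
Initial conditions: a_0 = -2, a_1 = 2.
Setting the coefficient of each power of x to zero and solving order by order (substituting the coefficients already found):
  x^0: 2 a_2 - 2 a_1 - 2 a_0 = 0  ->  2 a_2 = 2 a_1 + 2 a_0 = 0  ->  a_2 = 0
  x^1: 6 a_3 - 4 a_2 - 4 a_1 + a_0 = 0  ->  6 a_3 = 4 a_2 + 4 a_1 - a_0 = 10  ->  a_3 = 5/3
  x^2: 12 a_4 - 6 a_3 - 6 a_2 + a_1 = 0  ->  12 a_4 = 6 a_3 + 6 a_2 - a_1 = 8  ->  a_4 = 2/3
  x^3: 20 a_5 - 8 a_4 - 8 a_3 + a_2 = 0  ->  20 a_5 = 8 a_4 + 8 a_3 - a_2 = 56/3  ->  a_5 = 14/15
Truncated series: y(x) = -2 + 2 x + (5/3) x^3 + (2/3) x^4 + (14/15) x^5 + O(x^6).

a_0 = -2; a_1 = 2; a_2 = 0; a_3 = 5/3; a_4 = 2/3; a_5 = 14/15


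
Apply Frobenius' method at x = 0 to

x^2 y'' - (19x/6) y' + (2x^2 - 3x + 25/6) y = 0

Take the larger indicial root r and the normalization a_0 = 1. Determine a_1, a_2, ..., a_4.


Write in Frobenius form y'' + (p(x)/x) y' + (q(x)/x^2) y = 0:
  p(x) = -19/6,  q(x) = 2x^2 - 3x + 25/6.
Indicial equation: r(r-1) + (-19/6) r + (25/6) = 0 -> roots r_1 = 5/2, r_2 = 5/3.
Take r = r_1 = 5/2. Let y(x) = x^r sum_{n>=0} a_n x^n with a_0 = 1.
Substitute y = x^r sum a_n x^n and match x^{r+n}. The recurrence is
  D(n) a_n - 3 a_{n-1} + 2 a_{n-2} = 0,  where D(n) = (r+n)(r+n-1) + (-19/6)(r+n) + (25/6).
  a_n = [3 a_{n-1} - 2 a_{n-2}] / D(n).
Since the indicial polynomial factors as (r - r_1)(r - r_2), D(n) = (r_1 + n - r_1)(r_1 + n - r_2) = n(n + 5/6).
Evaluating step by step (a_0 = 1):
  n = 1: D(1) = 1(1 + 5/6) = 11/6; numerator = 3(1) = 3; a_1 = (3)/(11/6) = 18/11
  n = 2: D(2) = 2(2 + 5/6) = 17/3; numerator = 3(18/11) - 2(1) = 32/11; a_2 = (32/11)/(17/3) = 96/187
  n = 3: D(3) = 3(3 + 5/6) = 23/2; numerator = 3(96/187) - 2(18/11) = -324/187; a_3 = (-324/187)/(23/2) = -648/4301
  n = 4: D(4) = 4(4 + 5/6) = 58/3; numerator = 3(-648/4301) - 2(96/187) = -6360/4301; a_4 = (-6360/4301)/(58/3) = -9540/124729

r = 5/2; a_0 = 1; a_1 = 18/11; a_2 = 96/187; a_3 = -648/4301; a_4 = -9540/124729


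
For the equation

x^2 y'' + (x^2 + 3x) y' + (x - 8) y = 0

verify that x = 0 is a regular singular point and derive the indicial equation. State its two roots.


Divide by x^2 to reach normal form y'' + P_1(x) y' + P_2(x) y = 0 with P_1(x) = 1 + 3/x and P_2(x) = 1/x - 8/x^2.
x = 0 is a singular point because the y'-coefficient 1 + 3/x has a pole at x = 0 and the y-coefficient 1/x - 8/x^2 has a pole at x = 0.
It is a regular singular point because x P_1(x) = p(x) = x + 3 and x^2 P_2(x) = q(x) = x - 8 are polynomials, hence analytic at x = 0.
p(0) = 3,  q(0) = -8.
Indicial equation: r(r-1) + p(0) r + q(0) = 0, i.e. r^2 + (p(0) - 1) r + q(0) = 0, i.e. r^2 + 2 r - 8 = 0.
Discriminant: (2)^2 - 4(-8) = 36, so r = (-2 ± 6)/2.
Solving: r_1 = 2, r_2 = -4.

indicial: r^2 + 2 r - 8 = 0; roots r_1 = 2, r_2 = -4


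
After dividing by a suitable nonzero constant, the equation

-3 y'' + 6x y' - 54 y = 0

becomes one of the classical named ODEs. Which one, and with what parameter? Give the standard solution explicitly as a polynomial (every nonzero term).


All three coefficients share the factor -3; dividing through by -3 gives  y'' - 2x y' + 18 y = 0.
This matches the Hermite equation y'' - 2x y' + 2n y = 0 with 2n = 18, so n = 9; the polynomial solution is H_9(x).
With y = sum_k a_k x^k, matching x^k gives (k+2)(k+1) a_{k+2} = 2(k - n) a_k = 2(k - 9) a_k. The right side vanishes at k = 9, so the series with the parity of 9 terminates at degree 9.
Standard normalization: leading coefficient of H_n is 2^n, so a_9 = 2^9 = 512. Work downward with a_k = (k+1)(k+2) a_{k+2} / (2(k - n)):
  a_7 = (8)(9)(512) / (2(7 - 9)) = 36864/(-4) = -9216
  a_5 = (6)(7)(-9216) / (2(5 - 9)) = -387072/(-8) = 48384
  a_3 = (4)(5)(48384) / (2(3 - 9)) = 967680/(-12) = -80640
  a_1 = (2)(3)(-80640) / (2(1 - 9)) = -483840/(-16) = 30240
Hence H_9(x) = 512 x^9 - 9216 x^7 + 48384 x^5 - 80640 x^3 + 30240 x.

H_9(x); series = 512 x^9 - 9216 x^7 + 48384 x^5 - 80640 x^3 + 30240 x


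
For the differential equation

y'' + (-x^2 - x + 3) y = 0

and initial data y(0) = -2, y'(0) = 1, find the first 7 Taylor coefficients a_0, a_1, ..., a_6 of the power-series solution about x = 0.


Ansatz: y(x) = sum_{n>=0} a_n x^n, so y'(x) = sum_{n>=1} n a_n x^(n-1) and y''(x) = sum_{n>=2} n(n-1) a_n x^(n-2).
Substitute into P(x) y'' + Q(x) y' + R(x) y = 0 with P(x) = 1, Q(x) = 0, R(x) = -x^2 - x + 3, and match powers of x.
Initial conditions: a_0 = -2, a_1 = 1.
Setting the coefficient of each power of x to zero and solving order by order (substituting the coefficients already found):
  x^0: 2 a_2 + 3 a_0 = 0  ->  2 a_2 = -3 a_0 = 6  ->  a_2 = 3
  x^1: 6 a_3 + 3 a_1 - a_0 = 0  ->  6 a_3 = -3 a_1 + a_0 = -5  ->  a_3 = -5/6
  x^2: 12 a_4 + 3 a_2 - a_1 - a_0 = 0  ->  12 a_4 = -3 a_2 + a_1 + a_0 = -10  ->  a_4 = -5/6
  x^3: 20 a_5 + 3 a_3 - a_2 - a_1 = 0  ->  20 a_5 = -3 a_3 + a_2 + a_1 = 13/2  ->  a_5 = 13/40
  x^4: 30 a_6 + 3 a_4 - a_3 - a_2 = 0  ->  30 a_6 = -3 a_4 + a_3 + a_2 = 14/3  ->  a_6 = 7/45
Truncated series: y(x) = -2 + x + 3 x^2 - (5/6) x^3 - (5/6) x^4 + (13/40) x^5 + (7/45) x^6 + O(x^7).

a_0 = -2; a_1 = 1; a_2 = 3; a_3 = -5/6; a_4 = -5/6; a_5 = 13/40; a_6 = 7/45


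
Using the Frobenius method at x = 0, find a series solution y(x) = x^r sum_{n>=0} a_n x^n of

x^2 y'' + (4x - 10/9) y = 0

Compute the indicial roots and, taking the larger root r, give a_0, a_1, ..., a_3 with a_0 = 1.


Write in Frobenius form y'' + (p(x)/x) y' + (q(x)/x^2) y = 0:
  p(x) = 0,  q(x) = 4x - 10/9.
Indicial equation: r(r-1) + (0) r + (-10/9) = 0 -> roots r_1 = 5/3, r_2 = -2/3.
Take r = r_1 = 5/3. Let y(x) = x^r sum_{n>=0} a_n x^n with a_0 = 1.
Substitute y = x^r sum a_n x^n and match x^{r+n}. The recurrence is
  D(n) a_n + 4 a_{n-1} = 0,  where D(n) = (r+n)(r+n-1) + (0)(r+n) + (-10/9).
  a_n = -4 / D(n) * a_{n-1}.
Since the indicial polynomial factors as (r - r_1)(r - r_2), D(n) = (r_1 + n - r_1)(r_1 + n - r_2) = n(n + 7/3).
Evaluating step by step (a_0 = 1):
  n = 1: D(1) = 1(1 + 7/3) = 10/3; numerator = -4(1) = -4; a_1 = (-4)/(10/3) = -6/5
  n = 2: D(2) = 2(2 + 7/3) = 26/3; numerator = -4(-6/5) = 24/5; a_2 = (24/5)/(26/3) = 36/65
  n = 3: D(3) = 3(3 + 7/3) = 16; numerator = -4(36/65) = -144/65; a_3 = (-144/65)/(16) = -9/65

r = 5/3; a_0 = 1; a_1 = -6/5; a_2 = 36/65; a_3 = -9/65


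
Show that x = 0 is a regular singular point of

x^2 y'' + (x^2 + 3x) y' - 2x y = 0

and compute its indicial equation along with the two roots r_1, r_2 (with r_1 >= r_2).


Divide by x^2 to reach normal form y'' + P_1(x) y' + P_2(x) y = 0 with P_1(x) = 1 + 3/x and P_2(x) = -2/x.
x = 0 is a singular point because the y'-coefficient 1 + 3/x has a pole at x = 0 and the y-coefficient -2/x has a pole at x = 0.
It is a regular singular point because x P_1(x) = p(x) = x + 3 and x^2 P_2(x) = q(x) = -2x are polynomials, hence analytic at x = 0.
p(0) = 3,  q(0) = 0.
Indicial equation: r(r-1) + p(0) r + q(0) = 0, i.e. r^2 + (p(0) - 1) r + q(0) = 0, i.e. r^2 + 2 r = 0.
Discriminant: (2)^2 - 4(0) = 4, so r = (-2 ± 2)/2.
Solving: r_1 = 0, r_2 = -2.

indicial: r^2 + 2 r = 0; roots r_1 = 0, r_2 = -2


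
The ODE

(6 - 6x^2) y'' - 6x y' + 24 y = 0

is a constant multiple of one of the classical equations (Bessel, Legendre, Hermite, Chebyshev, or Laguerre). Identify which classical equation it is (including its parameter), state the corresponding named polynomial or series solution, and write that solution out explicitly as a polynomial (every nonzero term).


All three coefficients share the factor 6; dividing through by 6 gives  (1 - x^2) y'' - x y' + 4 y = 0.
This matches the Chebyshev equation (1 - x^2) y'' - x y' + n^2 y = 0 (note the -x y' term, not -2x y') with n^2 = 4, so n = 2; the polynomial solution is T_2(x).
With y = sum_k a_k x^k, matching x^k gives (k+2)(k+1) a_{k+2} = (k^2 - n^2) a_k = (k - 2)(k + 2) a_k. The right side vanishes at k = 2, so the series with the parity of 2 terminates at degree 2.
Standard normalization: leading coefficient of T_n is 2^(n-1), so a_2 = 2^1 = 2. Work downward with a_k = (k+1)(k+2) a_{k+2} / ((k - 2)(k + 2)):
  a_0 = (1)(2)(2) / ((0 - 2)(0 + 2)) = 4/(-4) = -1
Hence T_2(x) = 2 x^2 - 1.

T_2(x); series = 2 x^2 - 1


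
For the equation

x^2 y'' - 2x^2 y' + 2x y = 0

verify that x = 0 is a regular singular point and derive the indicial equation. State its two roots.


Divide by x^2 to reach normal form y'' + P_1(x) y' + P_2(x) y = 0 with P_1(x) = -2 and P_2(x) = 2/x.
x = 0 is a singular point because the y-coefficient 2/x has a pole at x = 0.
It is a regular singular point because x P_1(x) = p(x) = -2x and x^2 P_2(x) = q(x) = 2x are polynomials, hence analytic at x = 0.
p(0) = 0,  q(0) = 0.
Indicial equation: r(r-1) + p(0) r + q(0) = 0, i.e. r^2 + (p(0) - 1) r + q(0) = 0, i.e. r^2 - 1 r = 0.
Discriminant: (-1)^2 - 4(0) = 1, so r = (1 ± 1)/2.
Solving: r_1 = 1, r_2 = 0.

indicial: r^2 - 1 r = 0; roots r_1 = 1, r_2 = 0


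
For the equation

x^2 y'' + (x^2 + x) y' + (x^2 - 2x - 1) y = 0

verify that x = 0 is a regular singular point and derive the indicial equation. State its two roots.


Divide by x^2 to reach normal form y'' + P_1(x) y' + P_2(x) y = 0 with P_1(x) = 1 + 1/x and P_2(x) = 1 - 2/x - 1/x^2.
x = 0 is a singular point because the y'-coefficient 1 + 1/x has a pole at x = 0 and the y-coefficient 1 - 2/x - 1/x^2 has a pole at x = 0.
It is a regular singular point because x P_1(x) = p(x) = x + 1 and x^2 P_2(x) = q(x) = x^2 - 2x - 1 are polynomials, hence analytic at x = 0.
p(0) = 1,  q(0) = -1.
Indicial equation: r(r-1) + p(0) r + q(0) = 0, i.e. r^2 + (p(0) - 1) r + q(0) = 0, i.e. r^2 - 1 = 0.
Discriminant: (0)^2 - 4(-1) = 4, so r = (0 ± 2)/2.
Solving: r_1 = 1, r_2 = -1.

indicial: r^2 - 1 = 0; roots r_1 = 1, r_2 = -1


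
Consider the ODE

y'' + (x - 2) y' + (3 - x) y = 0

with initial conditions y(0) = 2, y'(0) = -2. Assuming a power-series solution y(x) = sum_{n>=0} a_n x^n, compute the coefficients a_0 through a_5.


Ansatz: y(x) = sum_{n>=0} a_n x^n, so y'(x) = sum_{n>=1} n a_n x^(n-1) and y''(x) = sum_{n>=2} n(n-1) a_n x^(n-2).
Substitute into P(x) y'' + Q(x) y' + R(x) y = 0 with P(x) = 1, Q(x) = x - 2, R(x) = 3 - x, and match powers of x.
Initial conditions: a_0 = 2, a_1 = -2.
Setting the coefficient of each power of x to zero and solving order by order (substituting the coefficients already found):
  x^0: 2 a_2 - 2 a_1 + 3 a_0 = 0  ->  2 a_2 = 2 a_1 - 3 a_0 = -10  ->  a_2 = -5
  x^1: 6 a_3 - 4 a_2 + 4 a_1 - a_0 = 0  ->  6 a_3 = 4 a_2 - 4 a_1 + a_0 = -10  ->  a_3 = -5/3
  x^2: 12 a_4 - 6 a_3 + 5 a_2 - a_1 = 0  ->  12 a_4 = 6 a_3 - 5 a_2 + a_1 = 13  ->  a_4 = 13/12
  x^3: 20 a_5 - 8 a_4 + 6 a_3 - a_2 = 0  ->  20 a_5 = 8 a_4 - 6 a_3 + a_2 = 41/3  ->  a_5 = 41/60
Truncated series: y(x) = 2 - 2 x - 5 x^2 - (5/3) x^3 + (13/12) x^4 + (41/60) x^5 + O(x^6).

a_0 = 2; a_1 = -2; a_2 = -5; a_3 = -5/3; a_4 = 13/12; a_5 = 41/60


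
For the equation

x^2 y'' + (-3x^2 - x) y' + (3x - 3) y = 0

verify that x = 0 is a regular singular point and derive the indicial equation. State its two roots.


Divide by x^2 to reach normal form y'' + P_1(x) y' + P_2(x) y = 0 with P_1(x) = -3 - 1/x and P_2(x) = 3/x - 3/x^2.
x = 0 is a singular point because the y'-coefficient -3 - 1/x has a pole at x = 0 and the y-coefficient 3/x - 3/x^2 has a pole at x = 0.
It is a regular singular point because x P_1(x) = p(x) = -3x - 1 and x^2 P_2(x) = q(x) = 3x - 3 are polynomials, hence analytic at x = 0.
p(0) = -1,  q(0) = -3.
Indicial equation: r(r-1) + p(0) r + q(0) = 0, i.e. r^2 + (p(0) - 1) r + q(0) = 0, i.e. r^2 - 2 r - 3 = 0.
Discriminant: (-2)^2 - 4(-3) = 16, so r = (2 ± 4)/2.
Solving: r_1 = 3, r_2 = -1.

indicial: r^2 - 2 r - 3 = 0; roots r_1 = 3, r_2 = -1


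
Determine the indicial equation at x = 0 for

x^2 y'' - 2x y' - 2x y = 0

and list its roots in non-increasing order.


Divide by x^2 to reach normal form y'' + P_1(x) y' + P_2(x) y = 0 with P_1(x) = -2/x and P_2(x) = -2/x.
x = 0 is a singular point because the y'-coefficient -2/x has a pole at x = 0 and the y-coefficient -2/x has a pole at x = 0.
It is a regular singular point because x P_1(x) = p(x) = -2 and x^2 P_2(x) = q(x) = -2x are polynomials, hence analytic at x = 0.
p(0) = -2,  q(0) = 0.
Indicial equation: r(r-1) + p(0) r + q(0) = 0, i.e. r^2 + (p(0) - 1) r + q(0) = 0, i.e. r^2 - 3 r = 0.
Discriminant: (-3)^2 - 4(0) = 9, so r = (3 ± 3)/2.
Solving: r_1 = 3, r_2 = 0.

indicial: r^2 - 3 r = 0; roots r_1 = 3, r_2 = 0


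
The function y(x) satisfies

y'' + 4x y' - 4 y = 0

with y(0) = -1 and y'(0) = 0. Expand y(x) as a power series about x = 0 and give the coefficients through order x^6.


Ansatz: y(x) = sum_{n>=0} a_n x^n, so y'(x) = sum_{n>=1} n a_n x^(n-1) and y''(x) = sum_{n>=2} n(n-1) a_n x^(n-2).
Substitute into P(x) y'' + Q(x) y' + R(x) y = 0 with P(x) = 1, Q(x) = 4x, R(x) = -4, and match powers of x.
Initial conditions: a_0 = -1, a_1 = 0.
Setting the coefficient of each power of x to zero and solving order by order (substituting the coefficients already found):
  x^0: 2 a_2 - 4 a_0 = 0  ->  2 a_2 = 4 a_0 = -4  ->  a_2 = -2
  x^1: 6 a_3 = 0  ->  a_3 = 0
  x^2: 12 a_4 + 4 a_2 = 0  ->  12 a_4 = -4 a_2 = 8  ->  a_4 = 2/3
  x^3: 20 a_5 + 8 a_3 = 0  ->  20 a_5 = -8 a_3 = 0  ->  a_5 = 0
  x^4: 30 a_6 + 12 a_4 = 0  ->  30 a_6 = -12 a_4 = -8  ->  a_6 = -4/15
Truncated series: y(x) = -1 - 2 x^2 + (2/3) x^4 - (4/15) x^6 + O(x^7).

a_0 = -1; a_1 = 0; a_2 = -2; a_3 = 0; a_4 = 2/3; a_5 = 0; a_6 = -4/15


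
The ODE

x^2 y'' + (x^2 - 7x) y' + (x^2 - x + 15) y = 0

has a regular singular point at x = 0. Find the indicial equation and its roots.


Divide by x^2 to reach normal form y'' + P_1(x) y' + P_2(x) y = 0 with P_1(x) = 1 - 7/x and P_2(x) = 1 - 1/x + 15/x^2.
x = 0 is a singular point because the y'-coefficient 1 - 7/x has a pole at x = 0 and the y-coefficient 1 - 1/x + 15/x^2 has a pole at x = 0.
It is a regular singular point because x P_1(x) = p(x) = x - 7 and x^2 P_2(x) = q(x) = x^2 - x + 15 are polynomials, hence analytic at x = 0.
p(0) = -7,  q(0) = 15.
Indicial equation: r(r-1) + p(0) r + q(0) = 0, i.e. r^2 + (p(0) - 1) r + q(0) = 0, i.e. r^2 - 8 r + 15 = 0.
Discriminant: (-8)^2 - 4(15) = 4, so r = (8 ± 2)/2.
Solving: r_1 = 5, r_2 = 3.

indicial: r^2 - 8 r + 15 = 0; roots r_1 = 5, r_2 = 3


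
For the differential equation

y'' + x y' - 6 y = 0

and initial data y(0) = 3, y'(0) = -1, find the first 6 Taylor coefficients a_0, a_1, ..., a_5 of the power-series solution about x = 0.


Ansatz: y(x) = sum_{n>=0} a_n x^n, so y'(x) = sum_{n>=1} n a_n x^(n-1) and y''(x) = sum_{n>=2} n(n-1) a_n x^(n-2).
Substitute into P(x) y'' + Q(x) y' + R(x) y = 0 with P(x) = 1, Q(x) = x, R(x) = -6, and match powers of x.
Initial conditions: a_0 = 3, a_1 = -1.
Setting the coefficient of each power of x to zero and solving order by order (substituting the coefficients already found):
  x^0: 2 a_2 - 6 a_0 = 0  ->  2 a_2 = 6 a_0 = 18  ->  a_2 = 9
  x^1: 6 a_3 - 5 a_1 = 0  ->  6 a_3 = 5 a_1 = -5  ->  a_3 = -5/6
  x^2: 12 a_4 - 4 a_2 = 0  ->  12 a_4 = 4 a_2 = 36  ->  a_4 = 3
  x^3: 20 a_5 - 3 a_3 = 0  ->  20 a_5 = 3 a_3 = -5/2  ->  a_5 = -1/8
Truncated series: y(x) = 3 - x + 9 x^2 - (5/6) x^3 + 3 x^4 - (1/8) x^5 + O(x^6).

a_0 = 3; a_1 = -1; a_2 = 9; a_3 = -5/6; a_4 = 3; a_5 = -1/8
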